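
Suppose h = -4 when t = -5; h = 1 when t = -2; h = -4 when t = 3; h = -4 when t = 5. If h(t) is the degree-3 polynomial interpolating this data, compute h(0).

-3/7

L_0(0) = (2)·(-3)·(-5)/[(-3)·(-8)·(-10)] = -1/8
L_1(0) = (5)·(-3)·(-5)/[(3)·(-5)·(-7)] = 5/7
L_2(0) = (5)·(2)·(-5)/[(8)·(5)·(-2)] = 5/8
L_3(0) = (5)·(2)·(-3)/[(10)·(7)·(2)] = -3/14
Sum: (-4)·(-1/8) + 1·(5/7) + (-4)·(5/8) + (-4)·(-3/14) = -3/7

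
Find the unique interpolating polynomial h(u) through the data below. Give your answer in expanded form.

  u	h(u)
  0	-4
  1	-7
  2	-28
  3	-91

h(u) = -4u^3 + 3u^2 - 2u - 4

L_0(u) = (u - 1)(u - 2)(u - 3) / [-6] = -(1/6)u^3 + u^2 - (11/6)u + 1
L_1(u) = u(u - 2)(u - 3) / [2] = (1/2)u^3 - (5/2)u^2 + 3u
L_2(u) = u(u - 1)(u - 3) / [-2] = -(1/2)u^3 + 2u^2 - (3/2)u
L_3(u) = u(u - 1)(u - 2) / [6] = (1/6)u^3 - (1/2)u^2 + (1/3)u
h(u) = (-4)·L_0 + (-7)·L_1 + (-28)·L_2 + (-91)·L_3
  (-4)·L_0(u) = (2/3)u^3 - 4u^2 + (22/3)u - 4
  (-7)·L_1(u) = -(7/2)u^3 + (35/2)u^2 - 21u
  (-28)·L_2(u) = 14u^3 - 56u^2 + 42u
  (-91)·L_3(u) = -(91/6)u^3 + (91/2)u^2 - (91/3)u
Adding term by term: -4u^3 + 3u^2 - 2u - 4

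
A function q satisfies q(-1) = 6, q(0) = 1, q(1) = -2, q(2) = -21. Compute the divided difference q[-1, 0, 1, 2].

q[-1,0] = (1 - 6) / (0 - (-1)) = -5
q[0,1] = (-2 - 1) / (1 - 0) = -3
q[1,2] = (-21 - (-2)) / (2 - 1) = -19
q[-1,0,1] = (-3 - (-5)) / (1 - (-1)) = 1
q[0,1,2] = (-19 - (-3)) / (2 - 0) = -8
q[-1,0,1,2] = (-8 - 1) / (2 - (-1)) = -3

-3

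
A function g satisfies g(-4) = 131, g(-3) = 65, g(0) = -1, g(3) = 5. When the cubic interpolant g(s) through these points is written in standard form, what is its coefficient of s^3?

L_0(s) = (s + 3)s(s - 3) / [-28] = -(1/28)s^3 + (9/28)s
L_1(s) = (s + 4)s(s - 3) / [18] = (1/18)s^3 + (1/18)s^2 - (2/3)s
L_2(s) = (s + 4)(s + 3)(s - 3) / [-36] = -(1/36)s^3 - (1/9)s^2 + (1/4)s + 1
L_3(s) = (s + 4)(s + 3)s / [126] = (1/126)s^3 + (1/18)s^2 + (2/21)s
g(s) = 131·L_0 + 65·L_1 + (-1)·L_2 + 5·L_3
Only the coefficient of s^3 is needed; take it from each L_i and combine:
131·(-1/28) + 65·(1/18) + (-1)·(-1/36) + 5·(1/126) = -1

-1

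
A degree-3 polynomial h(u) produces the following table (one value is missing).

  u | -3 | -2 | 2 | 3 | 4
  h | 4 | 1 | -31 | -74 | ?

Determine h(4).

-143

The 4 known values determine h uniquely (degree ≤ 3).
Evaluate each Lagrange basis at u = 4:
L_0(4) = (6)·(2)·(1)/[(-1)·(-5)·(-6)] = -2/5
L_1(4) = (7)·(2)·(1)/[(1)·(-4)·(-5)] = 7/10
L_2(4) = (7)·(6)·(1)/[(5)·(4)·(-1)] = -21/10
L_3(4) = (7)·(6)·(2)/[(6)·(5)·(1)] = 14/5
Sum: 4·(-2/5) + 1·(7/10) + (-31)·(-21/10) + (-74)·(14/5) = -143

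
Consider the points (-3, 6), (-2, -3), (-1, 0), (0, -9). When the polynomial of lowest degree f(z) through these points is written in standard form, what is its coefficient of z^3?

Build the Lagrange basis polynomials:
L_0(z) = (z + 2)(z + 1)z / [-6] = -(1/6)z^3 - (1/2)z^2 - (1/3)z
L_1(z) = (z + 3)(z + 1)z / [2] = (1/2)z^3 + 2z^2 + (3/2)z
L_2(z) = (z + 3)(z + 2)z / [-2] = -(1/2)z^3 - (5/2)z^2 - 3z
L_3(z) = (z + 3)(z + 2)(z + 1) / [6] = (1/6)z^3 + z^2 + (11/6)z + 1
f(z) = 6·L_0 + (-3)·L_1 + 0·L_2 + (-9)·L_3
Only the coefficient of z^3 is needed; take it from each L_i and combine:
6·(-1/6) + (-3)·(1/2) + 0·(-1/2) + (-9)·(1/6) = -4

-4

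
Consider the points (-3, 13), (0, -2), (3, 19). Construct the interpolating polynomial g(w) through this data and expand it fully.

g(w) = 2w^2 + w - 2

Newton's divided differences:
g[-3,0] = (-2 - 13) / (0 - (-3)) = -5
g[0,3] = (19 - (-2)) / (3 - 0) = 7
g[-3,0,3] = (7 - (-5)) / (3 - (-3)) = 2
g(w) = 13 + (-5)·(w + 3) + 2·(w + 3)w
Expanding: g(w) = 2w^2 + w - 2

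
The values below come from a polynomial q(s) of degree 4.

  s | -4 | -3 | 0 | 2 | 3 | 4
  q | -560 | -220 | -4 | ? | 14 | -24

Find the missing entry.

10

The 5 known values determine q uniquely (degree ≤ 4).
Evaluate each Lagrange basis at s = 2:
L_0(2) = (5)·(2)·(-1)·(-2)/[(-1)·(-4)·(-7)·(-8)] = 5/56
L_1(2) = (6)·(2)·(-1)·(-2)/[(1)·(-3)·(-6)·(-7)] = -4/21
L_2(2) = (6)·(5)·(-1)·(-2)/[(4)·(3)·(-3)·(-4)] = 5/12
L_3(2) = (6)·(5)·(2)·(-2)/[(7)·(6)·(3)·(-1)] = 20/21
L_4(2) = (6)·(5)·(2)·(-1)/[(8)·(7)·(4)·(1)] = -15/56
Sum: (-560)·(5/56) + (-220)·(-4/21) + (-4)·(5/12) + 14·(20/21) + (-24)·(-15/56) = 10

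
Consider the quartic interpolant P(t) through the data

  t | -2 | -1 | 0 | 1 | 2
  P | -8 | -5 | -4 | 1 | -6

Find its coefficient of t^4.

The leading coefficient equals the top divided difference P[-2,-1,0,1,2].
P[-2,-1] = (-5 - (-8)) / (-1 - (-2)) = 3
P[-1,0] = (-4 - (-5)) / (0 - (-1)) = 1
P[0,1] = (1 - (-4)) / (1 - 0) = 5
P[1,2] = (-6 - 1) / (2 - 1) = -7
P[-2,-1,0] = (1 - 3) / (0 - (-2)) = -1
P[-1,0,1] = (5 - 1) / (1 - (-1)) = 2
P[0,1,2] = (-7 - 5) / (2 - 0) = -6
P[-2,-1,0,1] = (2 - (-1)) / (1 - (-2)) = 1
P[-1,0,1,2] = (-6 - 2) / (2 - (-1)) = -8/3
P[-2,-1,0,1,2] = (-8/3 - 1) / (2 - (-2)) = -11/12

-11/12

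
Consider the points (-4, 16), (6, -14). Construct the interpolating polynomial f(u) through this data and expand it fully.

Build the Lagrange basis polynomials:
L_0(u) = (u - 6) / [-10] = -(1/10)u + 3/5
L_1(u) = (u + 4) / [10] = (1/10)u + 2/5
f(u) = 16·L_0 + (-14)·L_1
  16·L_0(u) = -(8/5)u + 48/5
  (-14)·L_1(u) = -(7/5)u - 28/5
Adding term by term: -3u + 4

f(u) = -3u + 4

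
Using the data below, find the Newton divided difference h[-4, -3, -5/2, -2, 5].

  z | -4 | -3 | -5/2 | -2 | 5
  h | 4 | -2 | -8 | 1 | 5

h[-4,-3] = (-2 - 4) / (-3 - (-4)) = -6
h[-3,-5/2] = (-8 - (-2)) / (-5/2 - (-3)) = -12
h[-5/2,-2] = (1 - (-8)) / (-2 - (-5/2)) = 18
h[-2,5] = (5 - 1) / (5 - (-2)) = 4/7
h[-4,-3,-5/2] = (-12 - (-6)) / (-5/2 - (-4)) = -4
h[-3,-5/2,-2] = (18 - (-12)) / (-2 - (-3)) = 30
h[-5/2,-2,5] = (4/7 - 18) / (5 - (-5/2)) = -244/105
h[-4,-3,-5/2,-2] = (30 - (-4)) / (-2 - (-4)) = 17
h[-3,-5/2,-2,5] = (-244/105 - 30) / (5 - (-3)) = -1697/420
h[-4,-3,-5/2,-2,5] = (-1697/420 - 17) / (5 - (-4)) = -8837/3780

-8837/3780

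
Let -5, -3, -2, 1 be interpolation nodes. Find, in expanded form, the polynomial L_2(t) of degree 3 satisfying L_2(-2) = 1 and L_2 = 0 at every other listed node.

L_2(t) = (t + 5)(t + 3)(t - 1) / [(3)·(1)·(-3)]
       = (t^3 + 7t^2 + 7t - 15) / (-9)

L_2(t) = -(1/9)t^3 - (7/9)t^2 - (7/9)t + 5/3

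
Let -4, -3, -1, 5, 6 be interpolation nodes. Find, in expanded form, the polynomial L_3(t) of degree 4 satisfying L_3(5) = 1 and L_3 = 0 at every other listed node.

L_3(t) = -(1/432)t^4 - (1/216)t^3 + (29/432)t^2 + (17/72)t + 1/6

L_3(t) = (t + 4)(t + 3)(t + 1)(t - 6) / [(9)·(8)·(6)·(-1)]
       = (t^4 + 2t^3 - 29t^2 - 102t - 72) / (-432)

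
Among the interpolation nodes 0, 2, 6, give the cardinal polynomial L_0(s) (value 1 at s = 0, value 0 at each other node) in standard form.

L_0(s) = (1/12)s^2 - (2/3)s + 1

L_0(s) = (s - 2)(s - 6) / [(-2)·(-6)]
       = (s^2 - 8s + 12) / (12)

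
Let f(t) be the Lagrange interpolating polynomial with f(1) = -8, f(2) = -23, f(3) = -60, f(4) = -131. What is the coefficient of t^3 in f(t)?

-2

The leading coefficient equals the top divided difference f[1,2,3,4].
f[1,2] = (-23 - (-8)) / (2 - 1) = -15
f[2,3] = (-60 - (-23)) / (3 - 2) = -37
f[3,4] = (-131 - (-60)) / (4 - 3) = -71
f[1,2,3] = (-37 - (-15)) / (3 - 1) = -11
f[2,3,4] = (-71 - (-37)) / (4 - 2) = -17
f[1,2,3,4] = (-17 - (-11)) / (4 - 1) = -2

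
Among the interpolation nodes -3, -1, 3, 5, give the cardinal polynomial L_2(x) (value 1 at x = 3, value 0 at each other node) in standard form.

L_2(x) = -(1/48)x^3 + (1/48)x^2 + (17/48)x + 5/16

L_2(x) = (x + 3)(x + 1)(x - 5) / [(6)·(4)·(-2)]
       = (x^3 - x^2 - 17x - 15) / (-48)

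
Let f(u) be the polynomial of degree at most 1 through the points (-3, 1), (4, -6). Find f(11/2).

-15/2

L_0(11/2) = (3/2)/[(-7)] = -3/14
L_1(11/2) = (17/2)/[(7)] = 17/14
Sum: 1·(-3/14) + (-6)·(17/14) = -15/2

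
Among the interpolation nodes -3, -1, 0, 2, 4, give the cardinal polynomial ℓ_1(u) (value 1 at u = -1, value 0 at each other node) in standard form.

ℓ_1(u) = -(1/30)u^4 + (1/10)u^3 + (1/3)u^2 - (4/5)u

ℓ_1(u) = (u + 3)u(u - 2)(u - 4) / [(2)·(-1)·(-3)·(-5)]
       = (u^4 - 3u^3 - 10u^2 + 24u) / (-30)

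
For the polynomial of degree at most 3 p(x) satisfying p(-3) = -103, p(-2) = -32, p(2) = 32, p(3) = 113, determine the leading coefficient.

Build the Lagrange basis polynomials:
L_0(x) = (x + 2)(x - 2)(x - 3) / [-30] = -(1/30)x^3 + (1/10)x^2 + (2/15)x - 2/5
L_1(x) = (x + 3)(x - 2)(x - 3) / [20] = (1/20)x^3 - (1/10)x^2 - (9/20)x + 9/10
L_2(x) = (x + 3)(x + 2)(x - 3) / [-20] = -(1/20)x^3 - (1/10)x^2 + (9/20)x + 9/10
L_3(x) = (x + 3)(x + 2)(x - 2) / [30] = (1/30)x^3 + (1/10)x^2 - (2/15)x - 2/5
p(x) = (-103)·L_0 + (-32)·L_1 + 32·L_2 + 113·L_3
Only the coefficient of x^3 is needed; take it from each L_i and combine:
(-103)·(-1/30) + (-32)·(1/20) + 32·(-1/20) + 113·(1/30) = 4

4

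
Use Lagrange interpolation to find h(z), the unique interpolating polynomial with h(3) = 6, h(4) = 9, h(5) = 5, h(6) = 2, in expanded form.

h(z) = (4/3)z^3 - (39/2)z^2 + (541/6)z - 125

Build the Lagrange basis polynomials:
L_0(z) = (z - 4)(z - 5)(z - 6) / [-6] = -(1/6)z^3 + (5/2)z^2 - (37/3)z + 20
L_1(z) = (z - 3)(z - 5)(z - 6) / [2] = (1/2)z^3 - 7z^2 + (63/2)z - 45
L_2(z) = (z - 3)(z - 4)(z - 6) / [-2] = -(1/2)z^3 + (13/2)z^2 - 27z + 36
L_3(z) = (z - 3)(z - 4)(z - 5) / [6] = (1/6)z^3 - 2z^2 + (47/6)z - 10
h(z) = 6·L_0 + 9·L_1 + 5·L_2 + 2·L_3
  6·L_0(z) = -z^3 + 15z^2 - 74z + 120
  9·L_1(z) = (9/2)z^3 - 63z^2 + (567/2)z - 405
  5·L_2(z) = -(5/2)z^3 + (65/2)z^2 - 135z + 180
  2·L_3(z) = (1/3)z^3 - 4z^2 + (47/3)z - 20
Adding term by term: (4/3)z^3 - (39/2)z^2 + (541/6)z - 125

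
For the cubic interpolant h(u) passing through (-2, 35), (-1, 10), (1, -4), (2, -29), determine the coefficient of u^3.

-3

The leading coefficient equals the top divided difference h[-2,-1,1,2].
h[-2,-1] = (10 - 35) / (-1 - (-2)) = -25
h[-1,1] = (-4 - 10) / (1 - (-1)) = -7
h[1,2] = (-29 - (-4)) / (2 - 1) = -25
h[-2,-1,1] = (-7 - (-25)) / (1 - (-2)) = 6
h[-1,1,2] = (-25 - (-7)) / (2 - (-1)) = -6
h[-2,-1,1,2] = (-6 - 6) / (2 - (-2)) = -3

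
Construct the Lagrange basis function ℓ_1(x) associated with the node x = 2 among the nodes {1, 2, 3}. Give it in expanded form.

ℓ_1(x) = -x^2 + 4x - 3

ℓ_1(x) = (x - 1)(x - 3) / [(1)·(-1)]
       = (x^2 - 4x + 3) / (-1)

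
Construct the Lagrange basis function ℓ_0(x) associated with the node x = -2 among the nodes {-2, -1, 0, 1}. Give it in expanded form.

ℓ_0(x) = -(1/6)x^3 + (1/6)x

ℓ_0(x) = (x + 1)x(x - 1) / [(-1)·(-2)·(-3)]
       = (x^3 - x) / (-6)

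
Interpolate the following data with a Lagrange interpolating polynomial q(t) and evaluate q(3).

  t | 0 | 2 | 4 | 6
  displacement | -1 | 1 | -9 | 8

L_0(3) = (1)·(-1)·(-3)/[(-2)·(-4)·(-6)] = -1/16
L_1(3) = (3)·(-1)·(-3)/[(2)·(-2)·(-4)] = 9/16
L_2(3) = (3)·(1)·(-3)/[(4)·(2)·(-2)] = 9/16
L_3(3) = (3)·(1)·(-1)/[(6)·(4)·(2)] = -1/16
Sum: (-1)·(-1/16) + 1·(9/16) + (-9)·(9/16) + 8·(-1/16) = -79/16

-79/16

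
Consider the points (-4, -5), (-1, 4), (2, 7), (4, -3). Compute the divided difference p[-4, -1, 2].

p[-4,-1] = (4 - (-5)) / (-1 - (-4)) = 3
p[-1,2] = (7 - 4) / (2 - (-1)) = 1
p[-4,-1,2] = (1 - 3) / (2 - (-4)) = -1/3

-1/3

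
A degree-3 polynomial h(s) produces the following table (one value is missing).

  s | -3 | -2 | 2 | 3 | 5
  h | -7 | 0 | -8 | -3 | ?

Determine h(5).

189/5

The 4 known values determine h uniquely (degree ≤ 3).
L_0(5) = (7)·(3)·(2)/[(-1)·(-5)·(-6)] = -7/5
L_1(5) = (8)·(3)·(2)/[(1)·(-4)·(-5)] = 12/5
L_2(5) = (8)·(7)·(2)/[(5)·(4)·(-1)] = -28/5
L_3(5) = (8)·(7)·(3)/[(6)·(5)·(1)] = 28/5
Sum: (-7)·(-7/5) + 0 + (-8)·(-28/5) + (-3)·(28/5) = 189/5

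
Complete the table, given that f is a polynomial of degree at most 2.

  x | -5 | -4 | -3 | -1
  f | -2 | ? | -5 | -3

-33/8

The 3 known values determine f uniquely (degree ≤ 2).
Evaluate each Lagrange basis at x = -4:
L_0(-4) = (-1)·(-3)/[(-2)·(-4)] = 3/8
L_1(-4) = (1)·(-3)/[(2)·(-2)] = 3/4
L_2(-4) = (1)·(-1)/[(4)·(2)] = -1/8
Sum: (-2)·(3/8) + (-5)·(3/4) + (-3)·(-1/8) = -33/8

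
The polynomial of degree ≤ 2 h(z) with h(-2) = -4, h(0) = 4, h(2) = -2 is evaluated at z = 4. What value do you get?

Using Newton's divided-difference form:
h[-2,0] = (4 - (-4)) / (0 - (-2)) = 4
h[0,2] = (-2 - 4) / (2 - 0) = -3
h[-2,0,2] = (-3 - 4) / (2 - (-2)) = -7/4
h(4) = -4 + 4·(6) + (-7/4)·(6)·(4) = -22

-22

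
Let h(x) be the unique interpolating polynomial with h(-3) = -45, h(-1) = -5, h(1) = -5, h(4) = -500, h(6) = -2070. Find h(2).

-50

Evaluate each Lagrange basis at x = 2:
L_0(2) = (3)·(1)·(-2)·(-4)/[(-2)·(-4)·(-7)·(-9)] = 1/21
L_1(2) = (5)·(1)·(-2)·(-4)/[(2)·(-2)·(-5)·(-7)] = -2/7
L_2(2) = (5)·(3)·(-2)·(-4)/[(4)·(2)·(-3)·(-5)] = 1
L_3(2) = (5)·(3)·(1)·(-4)/[(7)·(5)·(3)·(-2)] = 2/7
L_4(2) = (5)·(3)·(1)·(-2)/[(9)·(7)·(5)·(2)] = -1/21
Sum: (-45)·(1/21) + (-5)·(-2/7) + (-5)·(1) + (-500)·(2/7) + (-2070)·(-1/21) = -50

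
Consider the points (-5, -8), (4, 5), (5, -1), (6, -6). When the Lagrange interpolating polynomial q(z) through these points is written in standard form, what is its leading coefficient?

56/495

The leading coefficient equals the top divided difference q[-5,4,5,6].
q[-5,4] = (5 - (-8)) / (4 - (-5)) = 13/9
q[4,5] = (-1 - 5) / (5 - 4) = -6
q[5,6] = (-6 - (-1)) / (6 - 5) = -5
q[-5,4,5] = (-6 - 13/9) / (5 - (-5)) = -67/90
q[4,5,6] = (-5 - (-6)) / (6 - 4) = 1/2
q[-5,4,5,6] = (1/2 - (-67/90)) / (6 - (-5)) = 56/495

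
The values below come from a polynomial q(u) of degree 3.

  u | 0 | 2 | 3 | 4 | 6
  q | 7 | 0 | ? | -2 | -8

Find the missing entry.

The 4 known values determine q uniquely (degree ≤ 3).
Evaluate each Lagrange basis at u = 3:
L_0(3) = (1)·(-1)·(-3)/[(-2)·(-4)·(-6)] = -1/16
L_1(3) = (3)·(-1)·(-3)/[(2)·(-2)·(-4)] = 9/16
L_2(3) = (3)·(1)·(-3)/[(4)·(2)·(-2)] = 9/16
L_3(3) = (3)·(1)·(-1)/[(6)·(4)·(2)] = -1/16
Sum: 7·(-1/16) + 0 + (-2)·(9/16) + (-8)·(-1/16) = -17/16

-17/16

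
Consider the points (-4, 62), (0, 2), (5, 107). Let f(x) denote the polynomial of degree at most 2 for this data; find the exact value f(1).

7

Evaluate each Lagrange basis at x = 1:
L_0(1) = (1)·(-4)/[(-4)·(-9)] = -1/9
L_1(1) = (5)·(-4)/[(4)·(-5)] = 1
L_2(1) = (5)·(1)/[(9)·(5)] = 1/9
Sum: 62·(-1/9) + 2·(1) + 107·(1/9) = 7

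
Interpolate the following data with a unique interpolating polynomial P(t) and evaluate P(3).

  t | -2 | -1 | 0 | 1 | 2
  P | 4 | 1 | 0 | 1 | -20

Using Newton's divided-difference form:
P[-2,-1] = (1 - 4) / (-1 - (-2)) = -3
P[-1,0] = (0 - 1) / (0 - (-1)) = -1
P[0,1] = (1 - 0) / (1 - 0) = 1
P[1,2] = (-20 - 1) / (2 - 1) = -21
P[-2,-1,0] = (-1 - (-3)) / (0 - (-2)) = 1
P[-1,0,1] = (1 - (-1)) / (1 - (-1)) = 1
P[0,1,2] = (-21 - 1) / (2 - 0) = -11
P[-2,-1,0,1] = (1 - 1) / (1 - (-2)) = 0
P[-1,0,1,2] = (-11 - 1) / (2 - (-1)) = -4
P[-2,-1,0,1,2] = (-4 - 0) / (2 - (-2)) = -1
P(3) = 4 + (-3)·(5) + 1·(5)·(4) + 0·(5)·(4)·(3) + (-1)·(5)·(4)·(3)·(2) = -111

-111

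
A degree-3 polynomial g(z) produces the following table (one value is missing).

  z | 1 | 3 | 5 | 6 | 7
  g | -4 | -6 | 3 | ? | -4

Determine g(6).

51/16

The 4 known values determine g uniquely (degree ≤ 3).
Evaluate each Lagrange basis at z = 6:
L_0(6) = (3)·(1)·(-1)/[(-2)·(-4)·(-6)] = 1/16
L_1(6) = (5)·(1)·(-1)/[(2)·(-2)·(-4)] = -5/16
L_2(6) = (5)·(3)·(-1)/[(4)·(2)·(-2)] = 15/16
L_3(6) = (5)·(3)·(1)/[(6)·(4)·(2)] = 5/16
Sum: (-4)·(1/16) + (-6)·(-5/16) + 3·(15/16) + (-4)·(5/16) = 51/16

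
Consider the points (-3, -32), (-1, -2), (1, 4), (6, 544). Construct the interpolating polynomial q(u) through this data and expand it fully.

Newton's divided differences:
q[-3,-1] = (-2 - (-32)) / (-1 - (-3)) = 15
q[-1,1] = (4 - (-2)) / (1 - (-1)) = 3
q[1,6] = (544 - 4) / (6 - 1) = 108
q[-3,-1,1] = (3 - 15) / (1 - (-3)) = -3
q[-1,1,6] = (108 - 3) / (6 - (-1)) = 15
q[-3,-1,1,6] = (15 - (-3)) / (6 - (-3)) = 2
q(u) = -32 + 15·(u + 3) + (-3)·(u + 3)(u + 1) + 2·(u + 3)(u + 1)(u - 1)
Expanding: q(u) = 2u^3 + 3u^2 + u - 2

q(u) = 2u^3 + 3u^2 + u - 2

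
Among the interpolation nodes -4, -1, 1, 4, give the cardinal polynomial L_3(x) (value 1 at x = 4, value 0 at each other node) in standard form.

L_3(x) = (x + 4)(x + 1)(x - 1) / [(8)·(5)·(3)]
       = (x^3 + 4x^2 - x - 4) / (120)

L_3(x) = (1/120)x^3 + (1/30)x^2 - (1/120)x - 1/30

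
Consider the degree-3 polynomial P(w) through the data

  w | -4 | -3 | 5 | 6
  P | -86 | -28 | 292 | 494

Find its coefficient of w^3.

2

L_0(w) = (w + 3)(w - 5)(w - 6) / [-90] = -(1/90)w^3 + (4/45)w^2 + (1/30)w - 1
L_1(w) = (w + 4)(w - 5)(w - 6) / [72] = (1/72)w^3 - (7/72)w^2 - (7/36)w + 5/3
L_2(w) = (w + 4)(w + 3)(w - 6) / [-72] = -(1/72)w^3 - (1/72)w^2 + (5/12)w + 1
L_3(w) = (w + 4)(w + 3)(w - 5) / [90] = (1/90)w^3 + (1/45)w^2 - (23/90)w - 2/3
P(w) = (-86)·L_0 + (-28)·L_1 + 292·L_2 + 494·L_3
Only the coefficient of w^3 is needed; take it from each L_i and combine:
(-86)·(-1/90) + (-28)·(1/72) + 292·(-1/72) + 494·(1/90) = 2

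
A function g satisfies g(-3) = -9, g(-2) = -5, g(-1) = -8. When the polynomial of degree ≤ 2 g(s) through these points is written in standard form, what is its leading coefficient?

The leading coefficient equals the top divided difference g[-3,-2,-1].
g[-3,-2] = (-5 - (-9)) / (-2 - (-3)) = 4
g[-2,-1] = (-8 - (-5)) / (-1 - (-2)) = -3
g[-3,-2,-1] = (-3 - 4) / (-1 - (-3)) = -7/2

-7/2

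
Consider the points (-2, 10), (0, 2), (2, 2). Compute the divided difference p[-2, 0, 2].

p[-2,0] = (2 - 10) / (0 - (-2)) = -4
p[0,2] = (2 - 2) / (2 - 0) = 0
p[-2,0,2] = (0 - (-4)) / (2 - (-2)) = 1

1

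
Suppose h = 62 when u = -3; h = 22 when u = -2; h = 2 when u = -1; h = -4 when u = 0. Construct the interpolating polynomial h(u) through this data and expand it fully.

Build the Lagrange basis polynomials:
L_0(u) = (u + 2)(u + 1)u / [-6] = -(1/6)u^3 - (1/2)u^2 - (1/3)u
L_1(u) = (u + 3)(u + 1)u / [2] = (1/2)u^3 + 2u^2 + (3/2)u
L_2(u) = (u + 3)(u + 2)u / [-2] = -(1/2)u^3 - (5/2)u^2 - 3u
L_3(u) = (u + 3)(u + 2)(u + 1) / [6] = (1/6)u^3 + u^2 + (11/6)u + 1
h(u) = 62·L_0 + 22·L_1 + 2·L_2 + (-4)·L_3
  62·L_0(u) = -(31/3)u^3 - 31u^2 - (62/3)u
  22·L_1(u) = 11u^3 + 44u^2 + 33u
  2·L_2(u) = -u^3 - 5u^2 - 6u
  (-4)·L_3(u) = -(2/3)u^3 - 4u^2 - (22/3)u - 4
Adding term by term: -u^3 + 4u^2 - u - 4

h(u) = -u^3 + 4u^2 - u - 4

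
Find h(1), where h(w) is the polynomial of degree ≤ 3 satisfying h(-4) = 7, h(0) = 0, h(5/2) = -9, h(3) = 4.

-2557/182

L_0(1) = (1)·(-3/2)·(-2)/[(-4)·(-13/2)·(-7)] = -3/182
L_1(1) = (5)·(-3/2)·(-2)/[(4)·(-5/2)·(-3)] = 1/2
L_2(1) = (5)·(1)·(-2)/[(13/2)·(5/2)·(-1/2)] = 16/13
L_3(1) = (5)·(1)·(-3/2)/[(7)·(3)·(1/2)] = -5/7
Sum: 7·(-3/182) + 0 + (-9)·(16/13) + 4·(-5/7) = -2557/182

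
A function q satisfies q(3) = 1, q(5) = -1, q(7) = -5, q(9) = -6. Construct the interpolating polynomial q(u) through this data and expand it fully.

Build the Lagrange basis polynomials:
L_0(u) = (u - 5)(u - 7)(u - 9) / [-48] = -(1/48)u^3 + (7/16)u^2 - (143/48)u + 105/16
L_1(u) = (u - 3)(u - 7)(u - 9) / [16] = (1/16)u^3 - (19/16)u^2 + (111/16)u - 189/16
L_2(u) = (u - 3)(u - 5)(u - 9) / [-16] = -(1/16)u^3 + (17/16)u^2 - (87/16)u + 135/16
L_3(u) = (u - 3)(u - 5)(u - 7) / [48] = (1/48)u^3 - (5/16)u^2 + (71/48)u - 35/16
q(u) = 1·L_0 + (-1)·L_1 + (-5)·L_2 + (-6)·L_3
  1·L_0(u) = -(1/48)u^3 + (7/16)u^2 - (143/48)u + 105/16
  (-1)·L_1(u) = -(1/16)u^3 + (19/16)u^2 - (111/16)u + 189/16
  (-5)·L_2(u) = (5/16)u^3 - (85/16)u^2 + (435/16)u - 675/16
  (-6)·L_3(u) = -(1/8)u^3 + (15/8)u^2 - (71/8)u + 105/8
Adding term by term: (5/48)u^3 - (29/16)u^2 + (403/48)u - 171/16

q(u) = (5/48)u^3 - (29/16)u^2 + (403/48)u - 171/16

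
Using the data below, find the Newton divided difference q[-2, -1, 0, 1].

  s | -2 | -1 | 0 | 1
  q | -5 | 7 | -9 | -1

q[-2,-1] = (7 - (-5)) / (-1 - (-2)) = 12
q[-1,0] = (-9 - 7) / (0 - (-1)) = -16
q[0,1] = (-1 - (-9)) / (1 - 0) = 8
q[-2,-1,0] = (-16 - 12) / (0 - (-2)) = -14
q[-1,0,1] = (8 - (-16)) / (1 - (-1)) = 12
q[-2,-1,0,1] = (12 - (-14)) / (1 - (-2)) = 26/3

26/3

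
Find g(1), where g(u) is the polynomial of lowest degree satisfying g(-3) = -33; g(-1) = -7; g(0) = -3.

-5

Evaluate each Lagrange basis at u = 1:
L_0(1) = (2)·(1)/[(-2)·(-3)] = 1/3
L_1(1) = (4)·(1)/[(2)·(-1)] = -2
L_2(1) = (4)·(2)/[(3)·(1)] = 8/3
Sum: (-33)·(1/3) + (-7)·(-2) + (-3)·(8/3) = -5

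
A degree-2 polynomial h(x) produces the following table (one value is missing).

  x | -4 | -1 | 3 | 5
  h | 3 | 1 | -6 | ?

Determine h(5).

-159/14

The 3 known values determine h uniquely (degree ≤ 2).
L_0(5) = (6)·(2)/[(-3)·(-7)] = 4/7
L_1(5) = (9)·(2)/[(3)·(-4)] = -3/2
L_2(5) = (9)·(6)/[(7)·(4)] = 27/14
Sum: 3·(4/7) + 1·(-3/2) + (-6)·(27/14) = -159/14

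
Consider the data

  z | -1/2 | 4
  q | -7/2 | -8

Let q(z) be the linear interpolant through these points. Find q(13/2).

Evaluate each Lagrange basis at z = 13/2:
L_0(13/2) = (5/2)/[(-9/2)] = -5/9
L_1(13/2) = (7)/[(9/2)] = 14/9
Sum: (-7/2)·(-5/9) + (-8)·(14/9) = -21/2

-21/2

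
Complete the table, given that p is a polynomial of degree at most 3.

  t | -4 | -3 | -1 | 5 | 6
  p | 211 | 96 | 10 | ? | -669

-392

The 4 known values determine p uniquely (degree ≤ 3).
L_0(5) = (8)·(6)·(-1)/[(-1)·(-3)·(-10)] = 8/5
L_1(5) = (9)·(6)·(-1)/[(1)·(-2)·(-9)] = -3
L_2(5) = (9)·(8)·(-1)/[(3)·(2)·(-7)] = 12/7
L_3(5) = (9)·(8)·(6)/[(10)·(9)·(7)] = 24/35
Sum: 211·(8/5) + 96·(-3) + 10·(12/7) + (-669)·(24/35) = -392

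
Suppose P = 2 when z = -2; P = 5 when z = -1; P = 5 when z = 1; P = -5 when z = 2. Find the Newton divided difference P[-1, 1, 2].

-10/3

P[-1,1] = (5 - 5) / (1 - (-1)) = 0
P[1,2] = (-5 - 5) / (2 - 1) = -10
P[-1,1,2] = (-10 - 0) / (2 - (-1)) = -10/3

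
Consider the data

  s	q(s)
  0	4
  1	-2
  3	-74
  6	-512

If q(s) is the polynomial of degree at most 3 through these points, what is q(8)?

Evaluate each Lagrange basis at s = 8:
L_0(8) = (7)·(5)·(2)/[(-1)·(-3)·(-6)] = -35/9
L_1(8) = (8)·(5)·(2)/[(1)·(-2)·(-5)] = 8
L_2(8) = (8)·(7)·(2)/[(3)·(2)·(-3)] = -56/9
L_3(8) = (8)·(7)·(5)/[(6)·(5)·(3)] = 28/9
Sum: 4·(-35/9) + (-2)·(8) + (-74)·(-56/9) + (-512)·(28/9) = -1164

-1164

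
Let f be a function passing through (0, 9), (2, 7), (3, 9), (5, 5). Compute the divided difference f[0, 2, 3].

1

f[0,2] = (7 - 9) / (2 - 0) = -1
f[2,3] = (9 - 7) / (3 - 2) = 2
f[0,2,3] = (2 - (-1)) / (3 - 0) = 1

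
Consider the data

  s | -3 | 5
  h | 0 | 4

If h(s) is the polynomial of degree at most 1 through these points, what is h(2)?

5/2

Evaluate each Lagrange basis at s = 2:
L_0(2) = (-3)/[(-8)] = 3/8
L_1(2) = (5)/[(8)] = 5/8
Sum: 0 + 4·(5/8) = 5/2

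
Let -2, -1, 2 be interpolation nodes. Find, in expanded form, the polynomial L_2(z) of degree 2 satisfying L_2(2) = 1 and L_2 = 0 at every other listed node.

L_2(z) = (z + 2)(z + 1) / [(4)·(3)]
       = (z^2 + 3z + 2) / (12)

L_2(z) = (1/12)z^2 + (1/4)z + 1/6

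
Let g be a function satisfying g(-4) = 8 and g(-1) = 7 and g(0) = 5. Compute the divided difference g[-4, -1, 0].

g[-4,-1] = (7 - 8) / (-1 - (-4)) = -1/3
g[-1,0] = (5 - 7) / (0 - (-1)) = -2
g[-4,-1,0] = (-2 - (-1/3)) / (0 - (-4)) = -5/12

-5/12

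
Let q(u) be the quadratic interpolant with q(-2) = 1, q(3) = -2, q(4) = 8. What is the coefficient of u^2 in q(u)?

L_0(u) = (u - 3)(u - 4) / [30] = (1/30)u^2 - (7/30)u + 2/5
L_1(u) = (u + 2)(u - 4) / [-5] = -(1/5)u^2 + (2/5)u + 8/5
L_2(u) = (u + 2)(u - 3) / [6] = (1/6)u^2 - (1/6)u - 1
q(u) = 1·L_0 + (-2)·L_1 + 8·L_2
Only the coefficient of u^2 is needed; take it from each L_i and combine:
1·(1/30) + (-2)·(-1/5) + 8·(1/6) = 53/30

53/30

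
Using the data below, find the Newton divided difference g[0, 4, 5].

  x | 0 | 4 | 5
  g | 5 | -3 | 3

g[0,4] = (-3 - 5) / (4 - 0) = -2
g[4,5] = (3 - (-3)) / (5 - 4) = 6
g[0,4,5] = (6 - (-2)) / (5 - 0) = 8/5

8/5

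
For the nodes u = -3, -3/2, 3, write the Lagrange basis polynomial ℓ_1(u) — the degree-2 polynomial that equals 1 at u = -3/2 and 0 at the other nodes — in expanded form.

ℓ_1(u) = -(4/27)u^2 + 4/3

ℓ_1(u) = (u + 3)(u - 3) / [(3/2)·(-9/2)]
       = (u^2 - 9) / (-27/4)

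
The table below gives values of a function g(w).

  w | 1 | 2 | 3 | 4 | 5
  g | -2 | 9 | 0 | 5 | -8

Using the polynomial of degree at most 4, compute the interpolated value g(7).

Evaluate each Lagrange basis at w = 7:
L_0(7) = (5)·(4)·(3)·(2)/[(-1)·(-2)·(-3)·(-4)] = 5
L_1(7) = (6)·(4)·(3)·(2)/[(1)·(-1)·(-2)·(-3)] = -24
L_2(7) = (6)·(5)·(3)·(2)/[(2)·(1)·(-1)·(-2)] = 45
L_3(7) = (6)·(5)·(4)·(2)/[(3)·(2)·(1)·(-1)] = -40
L_4(7) = (6)·(5)·(4)·(3)/[(4)·(3)·(2)·(1)] = 15
Sum: (-2)·(5) + 9·(-24) + 0 + 5·(-40) + (-8)·(15) = -546

-546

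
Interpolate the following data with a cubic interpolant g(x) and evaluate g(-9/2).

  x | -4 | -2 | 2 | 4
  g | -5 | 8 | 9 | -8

-2337/256

Using Newton's divided-difference form:
g[-4,-2] = (8 - (-5)) / (-2 - (-4)) = 13/2
g[-2,2] = (9 - 8) / (2 - (-2)) = 1/4
g[2,4] = (-8 - 9) / (4 - 2) = -17/2
g[-4,-2,2] = (1/4 - 13/2) / (2 - (-4)) = -25/24
g[-2,2,4] = (-17/2 - 1/4) / (4 - (-2)) = -35/24
g[-4,-2,2,4] = (-35/24 - (-25/24)) / (4 - (-4)) = -5/96
g(-9/2) = -5 + (13/2)·(-1/2) + (-25/24)·(-1/2)·(-5/2) + (-5/96)·(-1/2)·(-5/2)·(-13/2) = -2337/256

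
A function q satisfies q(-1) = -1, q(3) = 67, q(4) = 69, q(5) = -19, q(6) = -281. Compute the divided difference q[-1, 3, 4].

q[-1,3] = (67 - (-1)) / (3 - (-1)) = 17
q[3,4] = (69 - 67) / (4 - 3) = 2
q[-1,3,4] = (2 - 17) / (4 - (-1)) = -3

-3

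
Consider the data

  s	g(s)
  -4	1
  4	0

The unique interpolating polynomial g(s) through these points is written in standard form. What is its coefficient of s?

The leading coefficient equals the top divided difference g[-4,4].
g[-4,4] = (0 - 1) / (4 - (-4)) = -1/8

-1/8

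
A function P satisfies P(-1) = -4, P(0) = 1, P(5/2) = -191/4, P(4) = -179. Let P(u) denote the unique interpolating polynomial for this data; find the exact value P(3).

-80

Evaluate each Lagrange basis at u = 3:
L_0(3) = (3)·(1/2)·(-1)/[(-1)·(-7/2)·(-5)] = 3/35
L_1(3) = (4)·(1/2)·(-1)/[(1)·(-5/2)·(-4)] = -1/5
L_2(3) = (4)·(3)·(-1)/[(7/2)·(5/2)·(-3/2)] = 32/35
L_3(3) = (4)·(3)·(1/2)/[(5)·(4)·(3/2)] = 1/5
Sum: (-4)·(3/35) + 1·(-1/5) + (-191/4)·(32/35) + (-179)·(1/5) = -80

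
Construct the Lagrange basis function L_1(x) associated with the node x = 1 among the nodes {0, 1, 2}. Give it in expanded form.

L_1(x) = x(x - 2) / [(1)·(-1)]
       = (x^2 - 2x) / (-1)

L_1(x) = -x^2 + 2x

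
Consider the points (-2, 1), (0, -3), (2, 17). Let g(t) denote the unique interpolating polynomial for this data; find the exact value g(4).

61

Using Newton's divided-difference form:
g[-2,0] = (-3 - 1) / (0 - (-2)) = -2
g[0,2] = (17 - (-3)) / (2 - 0) = 10
g[-2,0,2] = (10 - (-2)) / (2 - (-2)) = 3
g(4) = 1 + (-2)·(6) + 3·(6)·(4) = 61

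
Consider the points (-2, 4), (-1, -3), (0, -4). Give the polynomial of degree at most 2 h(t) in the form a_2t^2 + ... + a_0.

h(t) = 3t^2 + 2t - 4

Newton's divided differences:
h[-2,-1] = (-3 - 4) / (-1 - (-2)) = -7
h[-1,0] = (-4 - (-3)) / (0 - (-1)) = -1
h[-2,-1,0] = (-1 - (-7)) / (0 - (-2)) = 3
h(t) = 4 + (-7)·(t + 2) + 3·(t + 2)(t + 1)
Expanding: h(t) = 3t^2 + 2t - 4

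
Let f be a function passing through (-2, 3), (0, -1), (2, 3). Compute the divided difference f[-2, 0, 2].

f[-2,0] = (-1 - 3) / (0 - (-2)) = -2
f[0,2] = (3 - (-1)) / (2 - 0) = 2
f[-2,0,2] = (2 - (-2)) / (2 - (-2)) = 1

1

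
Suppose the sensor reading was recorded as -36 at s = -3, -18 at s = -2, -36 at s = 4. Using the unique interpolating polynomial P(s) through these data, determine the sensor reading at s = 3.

-18

L_0(3) = (5)·(-1)/[(-1)·(-7)] = -5/7
L_1(3) = (6)·(-1)/[(1)·(-6)] = 1
L_2(3) = (6)·(5)/[(7)·(6)] = 5/7
Sum: (-36)·(-5/7) + (-18)·(1) + (-36)·(5/7) = -18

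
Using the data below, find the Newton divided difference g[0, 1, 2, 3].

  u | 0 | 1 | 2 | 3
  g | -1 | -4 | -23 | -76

-3

g[0,1] = (-4 - (-1)) / (1 - 0) = -3
g[1,2] = (-23 - (-4)) / (2 - 1) = -19
g[2,3] = (-76 - (-23)) / (3 - 2) = -53
g[0,1,2] = (-19 - (-3)) / (2 - 0) = -8
g[1,2,3] = (-53 - (-19)) / (3 - 1) = -17
g[0,1,2,3] = (-17 - (-8)) / (3 - 0) = -3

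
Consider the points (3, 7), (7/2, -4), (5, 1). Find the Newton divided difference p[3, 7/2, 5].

38/3

p[3,7/2] = (-4 - 7) / (7/2 - 3) = -22
p[7/2,5] = (1 - (-4)) / (5 - 7/2) = 10/3
p[3,7/2,5] = (10/3 - (-22)) / (5 - 3) = 38/3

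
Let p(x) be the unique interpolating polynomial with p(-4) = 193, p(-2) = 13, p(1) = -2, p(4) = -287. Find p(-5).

Using Newton's divided-difference form:
p[-4,-2] = (13 - 193) / (-2 - (-4)) = -90
p[-2,1] = (-2 - 13) / (1 - (-2)) = -5
p[1,4] = (-287 - (-2)) / (4 - 1) = -95
p[-4,-2,1] = (-5 - (-90)) / (1 - (-4)) = 17
p[-2,1,4] = (-95 - (-5)) / (4 - (-2)) = -15
p[-4,-2,1,4] = (-15 - 17) / (4 - (-4)) = -4
p(-5) = 193 + (-90)·(-1) + 17·(-1)·(-3) + (-4)·(-1)·(-3)·(-6) = 406

406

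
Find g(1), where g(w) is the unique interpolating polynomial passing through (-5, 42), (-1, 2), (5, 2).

-6

Using Newton's divided-difference form:
g[-5,-1] = (2 - 42) / (-1 - (-5)) = -10
g[-1,5] = (2 - 2) / (5 - (-1)) = 0
g[-5,-1,5] = (0 - (-10)) / (5 - (-5)) = 1
g(1) = 42 + (-10)·(6) + 1·(6)·(2) = -6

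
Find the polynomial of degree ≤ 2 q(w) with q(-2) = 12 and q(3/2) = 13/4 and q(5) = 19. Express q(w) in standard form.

L_0(w) = (w - 3/2)(w - 5) / [49/2] = (2/49)w^2 - (13/49)w + 15/49
L_1(w) = (w + 2)(w - 5) / [-49/4] = -(4/49)w^2 + (12/49)w + 40/49
L_2(w) = (w + 2)(w - 3/2) / [49/2] = (2/49)w^2 + (1/49)w - 6/49
q(w) = 12·L_0 + (13/4)·L_1 + 19·L_2
  12·L_0(w) = (24/49)w^2 - (156/49)w + 180/49
  (13/4)·L_1(w) = -(13/49)w^2 + (39/49)w + 130/49
  19·L_2(w) = (38/49)w^2 + (19/49)w - 114/49
Adding term by term: w^2 - 2w + 4

q(w) = w^2 - 2w + 4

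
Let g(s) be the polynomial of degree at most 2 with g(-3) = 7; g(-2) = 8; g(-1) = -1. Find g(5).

-265

Using Newton's divided-difference form:
g[-3,-2] = (8 - 7) / (-2 - (-3)) = 1
g[-2,-1] = (-1 - 8) / (-1 - (-2)) = -9
g[-3,-2,-1] = (-9 - 1) / (-1 - (-3)) = -5
g(5) = 7 + 1·(8) + (-5)·(8)·(7) = -265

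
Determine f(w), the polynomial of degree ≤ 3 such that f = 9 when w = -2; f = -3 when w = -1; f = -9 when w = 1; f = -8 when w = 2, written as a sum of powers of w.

Build the Lagrange basis polynomials:
L_0(w) = (w + 1)(w - 1)(w - 2) / [-12] = -(1/12)w^3 + (1/6)w^2 + (1/12)w - 1/6
L_1(w) = (w + 2)(w - 1)(w - 2) / [6] = (1/6)w^3 - (1/6)w^2 - (2/3)w + 2/3
L_2(w) = (w + 2)(w + 1)(w - 2) / [-6] = -(1/6)w^3 - (1/6)w^2 + (2/3)w + 2/3
L_3(w) = (w + 2)(w + 1)(w - 1) / [12] = (1/12)w^3 + (1/6)w^2 - (1/12)w - 1/6
f(w) = 9·L_0 + (-3)·L_1 + (-9)·L_2 + (-8)·L_3
  9·L_0(w) = -(3/4)w^3 + (3/2)w^2 + (3/4)w - 3/2
  (-3)·L_1(w) = -(1/2)w^3 + (1/2)w^2 + 2w - 2
  (-9)·L_2(w) = (3/2)w^3 + (3/2)w^2 - 6w - 6
  (-8)·L_3(w) = -(2/3)w^3 - (4/3)w^2 + (2/3)w + 4/3
Adding term by term: -(5/12)w^3 + (13/6)w^2 - (31/12)w - 49/6

f(w) = -(5/12)w^3 + (13/6)w^2 - (31/12)w - 49/6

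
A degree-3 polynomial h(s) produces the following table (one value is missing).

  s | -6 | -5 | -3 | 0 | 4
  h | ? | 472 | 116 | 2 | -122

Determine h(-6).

788

The 4 known values determine h uniquely (degree ≤ 3).
L_0(-6) = (-3)·(-6)·(-10)/[(-2)·(-5)·(-9)] = 2
L_1(-6) = (-1)·(-6)·(-10)/[(2)·(-3)·(-7)] = -10/7
L_2(-6) = (-1)·(-3)·(-10)/[(5)·(3)·(-4)] = 1/2
L_3(-6) = (-1)·(-3)·(-6)/[(9)·(7)·(4)] = -1/14
Sum: 472·(2) + 116·(-10/7) + 2·(1/2) + (-122)·(-1/14) = 788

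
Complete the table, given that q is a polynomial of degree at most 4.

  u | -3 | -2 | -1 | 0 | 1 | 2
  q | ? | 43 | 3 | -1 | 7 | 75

215

The 5 known values determine q uniquely (degree ≤ 4).
L_0(-3) = (-2)·(-3)·(-4)·(-5)/[(-1)·(-2)·(-3)·(-4)] = 5
L_1(-3) = (-1)·(-3)·(-4)·(-5)/[(1)·(-1)·(-2)·(-3)] = -10
L_2(-3) = (-1)·(-2)·(-4)·(-5)/[(2)·(1)·(-1)·(-2)] = 10
L_3(-3) = (-1)·(-2)·(-3)·(-5)/[(3)·(2)·(1)·(-1)] = -5
L_4(-3) = (-1)·(-2)·(-3)·(-4)/[(4)·(3)·(2)·(1)] = 1
Sum: 43·(5) + 3·(-10) + (-1)·(10) + 7·(-5) + 75·(1) = 215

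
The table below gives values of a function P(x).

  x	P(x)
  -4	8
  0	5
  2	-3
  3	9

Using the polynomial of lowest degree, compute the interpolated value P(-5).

-70/3

L_0(-5) = (-5)·(-7)·(-8)/[(-4)·(-6)·(-7)] = 5/3
L_1(-5) = (-1)·(-7)·(-8)/[(4)·(-2)·(-3)] = -7/3
L_2(-5) = (-1)·(-5)·(-8)/[(6)·(2)·(-1)] = 10/3
L_3(-5) = (-1)·(-5)·(-7)/[(7)·(3)·(1)] = -5/3
Sum: 8·(5/3) + 5·(-7/3) + (-3)·(10/3) + 9·(-5/3) = -70/3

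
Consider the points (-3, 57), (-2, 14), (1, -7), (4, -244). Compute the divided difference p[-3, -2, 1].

9

p[-3,-2] = (14 - 57) / (-2 - (-3)) = -43
p[-2,1] = (-7 - 14) / (1 - (-2)) = -7
p[-3,-2,1] = (-7 - (-43)) / (1 - (-3)) = 9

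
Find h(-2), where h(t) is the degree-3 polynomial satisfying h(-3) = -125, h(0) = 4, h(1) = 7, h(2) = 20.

Evaluate each Lagrange basis at t = -2:
L_0(-2) = (-2)·(-3)·(-4)/[(-3)·(-4)·(-5)] = 2/5
L_1(-2) = (1)·(-3)·(-4)/[(3)·(-1)·(-2)] = 2
L_2(-2) = (1)·(-2)·(-4)/[(4)·(1)·(-1)] = -2
L_3(-2) = (1)·(-2)·(-3)/[(5)·(2)·(1)] = 3/5
Sum: (-125)·(2/5) + 4·(2) + 7·(-2) + 20·(3/5) = -44

-44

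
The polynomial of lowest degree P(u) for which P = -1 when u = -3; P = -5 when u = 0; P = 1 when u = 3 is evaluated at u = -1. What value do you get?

-43/9

Evaluate each Lagrange basis at u = -1:
L_0(-1) = (-1)·(-4)/[(-3)·(-6)] = 2/9
L_1(-1) = (2)·(-4)/[(3)·(-3)] = 8/9
L_2(-1) = (2)·(-1)/[(6)·(3)] = -1/9
Sum: (-1)·(2/9) + (-5)·(8/9) + 1·(-1/9) = -43/9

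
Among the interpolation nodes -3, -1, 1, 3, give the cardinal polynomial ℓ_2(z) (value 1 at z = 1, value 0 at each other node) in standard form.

ℓ_2(z) = -(1/16)z^3 - (1/16)z^2 + (9/16)z + 9/16

ℓ_2(z) = (z + 3)(z + 1)(z - 3) / [(4)·(2)·(-2)]
       = (z^3 + z^2 - 9z - 9) / (-16)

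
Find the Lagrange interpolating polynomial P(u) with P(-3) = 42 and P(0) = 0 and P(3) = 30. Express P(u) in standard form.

Build the Lagrange basis polynomials:
L_0(u) = u(u - 3) / [18] = (1/18)u^2 - (1/6)u
L_1(u) = (u + 3)(u - 3) / [-9] = -(1/9)u^2 + 1
L_2(u) = (u + 3)u / [18] = (1/18)u^2 + (1/6)u
P(u) = 42·L_0 + 0·L_1 + 30·L_2
  42·L_0(u) = (7/3)u^2 - 7u
  0·L_1(u) = 0
  30·L_2(u) = (5/3)u^2 + 5u
Adding term by term: 4u^2 - 2u

P(u) = 4u^2 - 2u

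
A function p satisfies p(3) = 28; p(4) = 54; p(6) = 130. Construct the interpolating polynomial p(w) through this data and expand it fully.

Build the Lagrange basis polynomials:
L_0(w) = (w - 4)(w - 6) / [3] = (1/3)w^2 - (10/3)w + 8
L_1(w) = (w - 3)(w - 6) / [-2] = -(1/2)w^2 + (9/2)w - 9
L_2(w) = (w - 3)(w - 4) / [6] = (1/6)w^2 - (7/6)w + 2
p(w) = 28·L_0 + 54·L_1 + 130·L_2
  28·L_0(w) = (28/3)w^2 - (280/3)w + 224
  54·L_1(w) = -27w^2 + 243w - 486
  130·L_2(w) = (65/3)w^2 - (455/3)w + 260
Adding term by term: 4w^2 - 2w - 2

p(w) = 4w^2 - 2w - 2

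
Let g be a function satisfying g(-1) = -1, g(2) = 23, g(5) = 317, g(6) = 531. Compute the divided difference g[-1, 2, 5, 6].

g[-1,2] = (23 - (-1)) / (2 - (-1)) = 8
g[2,5] = (317 - 23) / (5 - 2) = 98
g[5,6] = (531 - 317) / (6 - 5) = 214
g[-1,2,5] = (98 - 8) / (5 - (-1)) = 15
g[2,5,6] = (214 - 98) / (6 - 2) = 29
g[-1,2,5,6] = (29 - 15) / (6 - (-1)) = 2

2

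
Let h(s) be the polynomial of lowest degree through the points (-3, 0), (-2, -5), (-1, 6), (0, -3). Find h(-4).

57

L_0(-4) = (-2)·(-3)·(-4)/[(-1)·(-2)·(-3)] = 4
L_1(-4) = (-1)·(-3)·(-4)/[(1)·(-1)·(-2)] = -6
L_2(-4) = (-1)·(-2)·(-4)/[(2)·(1)·(-1)] = 4
L_3(-4) = (-1)·(-2)·(-3)/[(3)·(2)·(1)] = -1
Sum: 0 + (-5)·(-6) + 6·(4) + (-3)·(-1) = 57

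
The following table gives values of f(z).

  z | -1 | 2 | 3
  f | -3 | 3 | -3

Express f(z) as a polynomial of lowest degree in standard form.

L_0(z) = (z - 2)(z - 3) / [12] = (1/12)z^2 - (5/12)z + 1/2
L_1(z) = (z + 1)(z - 3) / [-3] = -(1/3)z^2 + (2/3)z + 1
L_2(z) = (z + 1)(z - 2) / [4] = (1/4)z^2 - (1/4)z - 1/2
f(z) = (-3)·L_0 + 3·L_1 + (-3)·L_2
  (-3)·L_0(z) = -(1/4)z^2 + (5/4)z - 3/2
  3·L_1(z) = -z^2 + 2z + 3
  (-3)·L_2(z) = -(3/4)z^2 + (3/4)z + 3/2
Adding term by term: -2z^2 + 4z + 3

f(z) = -2z^2 + 4z + 3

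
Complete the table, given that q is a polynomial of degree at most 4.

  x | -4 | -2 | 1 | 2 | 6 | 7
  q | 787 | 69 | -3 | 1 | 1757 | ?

The 5 known values determine q uniquely (degree ≤ 4).
Evaluate each Lagrange basis at x = 7:
L_0(7) = (9)·(6)·(5)·(1)/[(-2)·(-5)·(-6)·(-10)] = 9/20
L_1(7) = (11)·(6)·(5)·(1)/[(2)·(-3)·(-4)·(-8)] = -55/32
L_2(7) = (11)·(9)·(5)·(1)/[(5)·(3)·(-1)·(-5)] = 33/5
L_3(7) = (11)·(9)·(6)·(1)/[(6)·(4)·(1)·(-4)] = -99/16
L_4(7) = (11)·(9)·(6)·(5)/[(10)·(8)·(5)·(4)] = 297/160
Sum: 787·(9/20) + 69·(-55/32) + (-3)·(33/5) + 1·(-99/16) + 1757·(297/160) = 3471

3471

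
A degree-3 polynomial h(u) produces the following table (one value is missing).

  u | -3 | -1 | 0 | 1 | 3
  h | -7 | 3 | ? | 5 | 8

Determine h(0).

The 4 known values determine h uniquely (degree ≤ 3).
L_0(0) = (1)·(-1)·(-3)/[(-2)·(-4)·(-6)] = -1/16
L_1(0) = (3)·(-1)·(-3)/[(2)·(-2)·(-4)] = 9/16
L_2(0) = (3)·(1)·(-3)/[(4)·(2)·(-2)] = 9/16
L_3(0) = (3)·(1)·(-1)/[(6)·(4)·(2)] = -1/16
Sum: (-7)·(-1/16) + 3·(9/16) + 5·(9/16) + 8·(-1/16) = 71/16

71/16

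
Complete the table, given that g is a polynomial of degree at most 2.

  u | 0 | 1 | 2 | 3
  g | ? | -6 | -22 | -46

2

The 3 known values determine g uniquely (degree ≤ 2).
L_0(0) = (-2)·(-3)/[(-1)·(-2)] = 3
L_1(0) = (-1)·(-3)/[(1)·(-1)] = -3
L_2(0) = (-1)·(-2)/[(2)·(1)] = 1
Sum: (-6)·(3) + (-22)·(-3) + (-46)·(1) = 2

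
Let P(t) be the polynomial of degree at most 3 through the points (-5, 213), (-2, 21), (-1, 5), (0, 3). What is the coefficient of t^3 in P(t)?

The leading coefficient equals the top divided difference P[-5,-2,-1,0].
P[-5,-2] = (21 - 213) / (-2 - (-5)) = -64
P[-2,-1] = (5 - 21) / (-1 - (-2)) = -16
P[-1,0] = (3 - 5) / (0 - (-1)) = -2
P[-5,-2,-1] = (-16 - (-64)) / (-1 - (-5)) = 12
P[-2,-1,0] = (-2 - (-16)) / (0 - (-2)) = 7
P[-5,-2,-1,0] = (7 - 12) / (0 - (-5)) = -1

-1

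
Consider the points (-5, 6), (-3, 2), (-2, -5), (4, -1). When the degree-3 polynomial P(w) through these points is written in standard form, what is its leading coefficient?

58/189

Build the Lagrange basis polynomials:
L_0(w) = (w + 3)(w + 2)(w - 4) / [-54] = -(1/54)w^3 - (1/54)w^2 + (7/27)w + 4/9
L_1(w) = (w + 5)(w + 2)(w - 4) / [14] = (1/14)w^3 + (3/14)w^2 - (9/7)w - 20/7
L_2(w) = (w + 5)(w + 3)(w - 4) / [-18] = -(1/18)w^3 - (2/9)w^2 + (17/18)w + 10/3
L_3(w) = (w + 5)(w + 3)(w + 2) / [378] = (1/378)w^3 + (5/189)w^2 + (31/378)w + 5/63
P(w) = 6·L_0 + 2·L_1 + (-5)·L_2 + (-1)·L_3
Only the coefficient of w^3 is needed; take it from each L_i and combine:
6·(-1/54) + 2·(1/14) + (-5)·(-1/18) + (-1)·(1/378) = 58/189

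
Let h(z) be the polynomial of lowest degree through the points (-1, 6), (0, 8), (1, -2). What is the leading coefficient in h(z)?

L_0(z) = z(z - 1) / [2] = (1/2)z^2 - (1/2)z
L_1(z) = (z + 1)(z - 1) / [-1] = -z^2 + 1
L_2(z) = (z + 1)z / [2] = (1/2)z^2 + (1/2)z
h(z) = 6·L_0 + 8·L_1 + (-2)·L_2
Only the coefficient of z^2 is needed; take it from each L_i and combine:
6·(1/2) + 8·(-1) + (-2)·(1/2) = -6

-6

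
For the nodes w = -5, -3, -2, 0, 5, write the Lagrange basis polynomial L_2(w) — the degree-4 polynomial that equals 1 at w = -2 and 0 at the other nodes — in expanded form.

L_2(w) = (w + 5)(w + 3)w(w - 5) / [(3)·(1)·(-2)·(-7)]
       = (w^4 + 3w^3 - 25w^2 - 75w) / (42)

L_2(w) = (1/42)w^4 + (1/14)w^3 - (25/42)w^2 - (25/14)w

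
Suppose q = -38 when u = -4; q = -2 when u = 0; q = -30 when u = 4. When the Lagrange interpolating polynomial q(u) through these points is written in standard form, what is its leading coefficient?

L_0(u) = u(u - 4) / [32] = (1/32)u^2 - (1/8)u
L_1(u) = (u + 4)(u - 4) / [-16] = -(1/16)u^2 + 1
L_2(u) = (u + 4)u / [32] = (1/32)u^2 + (1/8)u
q(u) = (-38)·L_0 + (-2)·L_1 + (-30)·L_2
Only the coefficient of u^2 is needed; take it from each L_i and combine:
(-38)·(1/32) + (-2)·(-1/16) + (-30)·(1/32) = -2

-2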